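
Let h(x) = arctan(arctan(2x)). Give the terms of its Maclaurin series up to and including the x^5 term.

352*x^5/15 - 16*x^3/3 + 2*x

Compose series: expand the inner function first, then feed it into the outer expansion.
h(0) = 0
h′(0) = 2
h′′(0) = 0
h′′′(0) = -32
h^(4)(0) = 0
h^(5)(0) = 2816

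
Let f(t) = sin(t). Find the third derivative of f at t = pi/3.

Compute the successive derivatives at the expansion point and divide by k!.
The coefficient of (t - pi/3)^3 in the expansion is -1/12, so f′′′(pi/3) = 3! * (-1/12) = -1/2.

-1/2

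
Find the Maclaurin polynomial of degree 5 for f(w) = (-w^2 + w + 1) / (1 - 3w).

Multiply each power in the prefactor through the base expansion.
f(0) = 1
f′(0) = 4
f′′(0) = 22
f′′′(0) = 198
f^(4)(0) = 2376
f^(5)(0) = 35640

297*w^5 + 99*w^4 + 33*w^3 + 11*w^2 + 4*w + 1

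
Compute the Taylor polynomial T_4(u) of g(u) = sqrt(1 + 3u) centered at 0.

-405*u^4/128 + 27*u^3/16 - 9*u^2/8 + 3*u/2 + 1

[u^0] = 1;  [u^1] = 3/2;  [u^2] = -9/8;  [u^3] = 27/16;  [u^4] = -405/128.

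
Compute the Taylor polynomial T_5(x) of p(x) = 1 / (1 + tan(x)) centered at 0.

-32*x^5/15 + 5*x^4/3 - 4*x^3/3 + x^2 - x + 1

Expand as Σ (-1)^k u^k with u equal to the inner function's series.
[x^0] = 1;  [x^1] = -1;  [x^2] = 1;  [x^3] = -4/3;  [x^4] = 5/3;  [x^5] = -32/15.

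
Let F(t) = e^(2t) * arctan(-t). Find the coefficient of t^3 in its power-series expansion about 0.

Take the Cauchy product of the two expansions.
F(0) = 0
F′(0) = -1
F′′(0) = -4
F′′′(0) = -10
So c_3 = F′′′(0)/3! = -5/3.

-5/3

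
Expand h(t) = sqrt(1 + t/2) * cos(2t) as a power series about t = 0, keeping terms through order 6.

-310129*t^6/2949120 + 3733*t^5/24576 + 4465*t^4/6144 - 63*t^3/128 - 65*t^2/32 + t/4 + 1

Write out both Maclaurin series and multiply, keeping only the needed powers.
h(0) = 1
h′(0) = 1/4
h′′(0) = -65/16
h′′′(0) = -189/64
h^(4)(0) = 4465/256
h^(5)(0) = 18665/1024
h^(6)(0) = -310129/4096
Dividing each by k! gives the coefficients c_0, ..., c_6.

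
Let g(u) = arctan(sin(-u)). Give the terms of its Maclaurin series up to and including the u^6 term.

-3*u^5/8 + u^3/2 - u

Plug the Maclaurin series of the inner function into that of the outer and collect terms.
[u^0] = 0;  [u^1] = -1;  [u^2] = 0;  [u^3] = 1/2;  [u^4] = 0;  [u^5] = -3/8;  [u^6] = 0.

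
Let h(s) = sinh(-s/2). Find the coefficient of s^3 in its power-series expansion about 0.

-1/48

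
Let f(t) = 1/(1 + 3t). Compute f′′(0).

18

From the series, [t^2] f = 9; multiply by 2! = 2 to get 18.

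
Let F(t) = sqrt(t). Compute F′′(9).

-1/108

The coefficient of (t - 9)^2 in the expansion is -1/216, so F′′(9) = 2! * (-1/216) = -1/108.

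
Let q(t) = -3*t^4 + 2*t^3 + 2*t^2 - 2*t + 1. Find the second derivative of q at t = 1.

-20

From the series, [(t - 1)^2] q = -10; multiply by 2! = 2 to get -20.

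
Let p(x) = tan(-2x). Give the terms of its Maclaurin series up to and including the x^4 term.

p(0) = 0
p′(0) = -2
p′′(0) = 0
p′′′(0) = -16
p^(4)(0) = 0

-8*x^3/3 - 2*x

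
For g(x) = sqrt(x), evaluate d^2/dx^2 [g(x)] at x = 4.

The coefficient of (x - 4)^2 in the expansion is -1/64, so g′′(4) = 2! * (-1/64) = -1/32.

-1/32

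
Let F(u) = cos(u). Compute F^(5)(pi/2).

-1

The coefficient of (u - pi/2)^5 in the expansion is -1/120, so F^(5)(pi/2) = 5! * (-1/120) = -1.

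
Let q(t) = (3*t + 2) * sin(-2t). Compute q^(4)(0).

Distribute the polynomial across the series and collect like powers.
From the series, [t^4] q = 4; multiply by 4! = 24 to get 96.

96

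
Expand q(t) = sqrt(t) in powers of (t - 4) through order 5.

7*(t - 4)^5/131072 - 5*(t - 4)^4/16384 + (t - 4)^3/512 - (t - 4)^2/64 + (t - 4)/4 + 2

Use the known series and substitute for the argument.
q(4) = 2
q′(4) = 1/4
q′′(4) = -1/32
q′′′(4) = 3/256
q^(4)(4) = -15/2048
q^(5)(4) = 105/16384
Dividing each by k! gives the coefficients c_0, ..., c_5.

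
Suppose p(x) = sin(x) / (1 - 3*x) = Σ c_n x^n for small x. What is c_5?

Multiply the numerator's expansion by the denominator's geometric series.
[x^0] = 0;  [x^1] = 1;  [x^2] = 3;  [x^3] = 53/6;  [x^4] = 53/2;  [x^5] = 9541/120.
So c_5 = p^(5)(0)/5! = 9541/120.

9541/120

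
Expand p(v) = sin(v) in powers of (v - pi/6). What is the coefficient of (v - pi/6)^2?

-1/4

p(pi/6) = 1/2
p′(pi/6) = sqrt(3)/2
p′′(pi/6) = -1/2
So c_2 = p′′(pi/6)/2! = -1/4.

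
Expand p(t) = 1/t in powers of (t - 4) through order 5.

-(t - 4)^5/4096 + (t - 4)^4/1024 - (t - 4)^3/256 + (t - 4)^2/64 - (t - 4)/16 + 1/4

Compute the successive derivatives at the expansion point and divide by k!.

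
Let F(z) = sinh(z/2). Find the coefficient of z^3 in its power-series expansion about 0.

1/48

Use the known series and substitute for the argument.
F(0) = 0
F′(0) = 1/2
F′′(0) = 0
F′′′(0) = 1/8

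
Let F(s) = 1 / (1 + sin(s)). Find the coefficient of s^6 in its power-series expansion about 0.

Write 1/(1+u) = 1 - u + u^2 - u^3 + ... and substitute the series for u.
F(0) = 1
F′(0) = -1
F′′(0) = 2
F′′′(0) = -5
F^(4)(0) = 16
F^(5)(0) = -61
F^(6)(0) = 272
Dividing each by k! gives the coefficients c_0, ..., c_6.

17/45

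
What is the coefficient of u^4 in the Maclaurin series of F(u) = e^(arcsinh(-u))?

-1/8

Substitute the inner expansion into the outer series and collect powers.
F(0) = 1
F′(0) = -1
F′′(0) = 1
F′′′(0) = 0
F^(4)(0) = -3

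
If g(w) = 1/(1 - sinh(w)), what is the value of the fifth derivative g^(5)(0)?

181

Compose series: expand the inner function first, then feed it into the outer expansion.
The coefficient of w^5 in the expansion is 181/120, so g^(5)(0) = 5! * (181/120) = 181.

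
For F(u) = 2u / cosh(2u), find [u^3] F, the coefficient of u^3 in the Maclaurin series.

Invert the denominator's series and multiply.
[u^0] = 0;  [u^1] = 2;  [u^2] = 0;  [u^3] = -4.

-4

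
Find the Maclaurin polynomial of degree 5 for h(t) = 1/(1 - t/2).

h(0) = 1
h′(0) = 1/2
h′′(0) = 1/2
h′′′(0) = 3/4
h^(4)(0) = 3/2
h^(5)(0) = 15/4
Then c_k = h^(k)(0)/k! gives each Taylor coefficient.

t^5/32 + t^4/16 + t^3/8 + t^2/4 + t/2 + 1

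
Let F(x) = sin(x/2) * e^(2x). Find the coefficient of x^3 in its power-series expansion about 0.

Write out both Maclaurin series and multiply, keeping only the needed powers.
F(0) = 0
F′(0) = 1/2
F′′(0) = 2
F′′′(0) = 47/8

47/48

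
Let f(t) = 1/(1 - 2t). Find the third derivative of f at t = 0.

From the series, [t^3] f = 8; multiply by 3! = 6 to get 48.

48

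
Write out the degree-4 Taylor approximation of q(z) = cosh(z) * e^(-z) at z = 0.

z^4/3 - 2*z^3/3 + z^2 - z + 1

Write out both Maclaurin series and multiply, keeping only the needed powers.
q(0) = 1
q′(0) = -1
q′′(0) = 2
q′′′(0) = -4
q^(4)(0) = 8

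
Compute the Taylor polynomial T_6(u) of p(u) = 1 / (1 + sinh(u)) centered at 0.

Write 1/(1+u) = 1 - u + u^2 - u^3 + ... and substitute the series for u.
p(0) = 1
p′(0) = -1
p′′(0) = 2
p′′′(0) = -7
p^(4)(0) = 32
p^(5)(0) = -181
p^(6)(0) = 1232
Then c_k = p^(k)(0)/k! gives each Taylor coefficient.

77*u^6/45 - 181*u^5/120 + 4*u^4/3 - 7*u^3/6 + u^2 - u + 1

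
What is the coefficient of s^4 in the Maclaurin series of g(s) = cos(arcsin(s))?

-1/8

Substitute the inner expansion into the outer series and collect powers.
g(0) = 1
g′(0) = 0
g′′(0) = -1
g′′′(0) = 0
g^(4)(0) = -3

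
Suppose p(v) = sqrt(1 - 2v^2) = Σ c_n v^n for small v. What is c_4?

-1/2

p(0) = 1
p′(0) = 0
p′′(0) = -2
p′′′(0) = 0
p^(4)(0) = -12
So c_4 = p^(4)(0)/4! = -1/2.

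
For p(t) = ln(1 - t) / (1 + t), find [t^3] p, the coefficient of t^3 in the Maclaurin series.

-5/6

Multiply the two series term by term and collect like powers.
[t^0] = 0;  [t^1] = -1;  [t^2] = 1/2;  [t^3] = -5/6.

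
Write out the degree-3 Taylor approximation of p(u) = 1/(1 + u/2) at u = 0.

p(0) = 1
p′(0) = -1/2
p′′(0) = 1/2
p′′′(0) = -3/4

-u^3/8 + u^2/4 - u/2 + 1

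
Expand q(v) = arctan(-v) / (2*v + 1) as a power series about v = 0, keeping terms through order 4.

Expand 1/(denominator) as a geometric series and multiply by the numerator's series.

22*v^4/3 - 11*v^3/3 + 2*v^2 - v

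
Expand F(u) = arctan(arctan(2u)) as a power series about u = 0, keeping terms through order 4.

Substitute the inner expansion into the outer series and collect powers.
[u^0] = 0;  [u^1] = 2;  [u^2] = 0;  [u^3] = -16/3;  [u^4] = 0.

-16*u^3/3 + 2*u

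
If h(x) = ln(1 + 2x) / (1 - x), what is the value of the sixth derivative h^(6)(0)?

Multiply the numerator's expansion by the denominator's geometric series.
The coefficient of x^6 in the expansion is -28/5, so h^(6)(0) = 6! * (-28/5) = -4032.

-4032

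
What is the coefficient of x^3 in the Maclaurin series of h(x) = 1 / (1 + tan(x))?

-4/3

Expand as Σ (-1)^k u^k with u equal to the inner function's series.
h(0) = 1
h′(0) = -1
h′′(0) = 2
h′′′(0) = -8
Dividing each by k! gives the coefficients c_0, ..., c_3.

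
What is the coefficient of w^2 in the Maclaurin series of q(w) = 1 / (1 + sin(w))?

1

Use the geometric series for the reciprocal, then substitute.
So c_2 = q′′(0)/2! = 1.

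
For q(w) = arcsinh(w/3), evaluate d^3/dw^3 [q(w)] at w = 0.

From the series, [w^3] q = -1/162; multiply by 3! = 6 to get -1/27.

-1/27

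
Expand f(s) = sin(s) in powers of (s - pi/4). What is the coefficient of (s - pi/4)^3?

-sqrt(2)/12

[(s - pi/4)^0] = sqrt(2)/2;  [(s - pi/4)^1] = sqrt(2)/2;  [(s - pi/4)^2] = -sqrt(2)/4;  [(s - pi/4)^3] = -sqrt(2)/12.
So c_3 = f′′′(pi/4)/3! = -sqrt(2)/12.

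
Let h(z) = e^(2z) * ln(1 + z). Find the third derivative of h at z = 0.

Multiply the two series term by term and collect like powers.
The coefficient of z^3 in the expansion is 4/3, so h′′′(0) = 3! * (4/3) = 8.

8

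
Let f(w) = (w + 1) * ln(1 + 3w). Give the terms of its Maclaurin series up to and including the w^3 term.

9*w^3/2 - 3*w^2/2 + 3*w

Multiply each power in the prefactor through the base expansion.
f(0) = 0
f′(0) = 3
f′′(0) = -3
f′′′(0) = 27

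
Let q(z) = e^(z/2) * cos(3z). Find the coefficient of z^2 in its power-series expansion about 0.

-35/8

Take the Cauchy product of the two expansions.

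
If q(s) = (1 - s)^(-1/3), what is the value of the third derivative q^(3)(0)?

The coefficient of s^3 in the expansion is 14/81, so q′′′(0) = 3! * (14/81) = 28/27.

28/27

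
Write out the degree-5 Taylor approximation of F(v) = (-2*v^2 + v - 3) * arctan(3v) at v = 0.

Distribute the polynomial across the series and collect like powers.
[v^0] = 0;  [v^1] = -9;  [v^2] = 3;  [v^3] = 21;  [v^4] = -9;  [v^5] = -639/5.

-639*v^5/5 - 9*v^4 + 21*v^3 + 3*v^2 - 9*v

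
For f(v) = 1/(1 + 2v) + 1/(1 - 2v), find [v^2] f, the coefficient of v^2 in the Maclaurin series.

Add the two expansions coefficient-wise.
f(0) = 2
f′(0) = 0
f′′(0) = 16
So c_2 = f′′(0)/2! = 8.

8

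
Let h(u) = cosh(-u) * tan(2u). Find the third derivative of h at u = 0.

Expand each factor separately, then convolve coefficients.
From the series, [u^3] h = 11/3; multiply by 3! = 6 to get 22.

22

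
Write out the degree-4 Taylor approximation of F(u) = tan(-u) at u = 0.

-u^3/3 - u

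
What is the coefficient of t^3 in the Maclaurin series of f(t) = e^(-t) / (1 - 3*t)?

58/3

Expand 1/(denominator) as a geometric series and multiply by the numerator's series.
[t^0] = 1;  [t^1] = 2;  [t^2] = 13/2;  [t^3] = 58/3.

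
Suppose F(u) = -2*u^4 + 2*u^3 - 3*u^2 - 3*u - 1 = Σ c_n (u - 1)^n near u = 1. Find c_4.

-2

Apply the Taylor formula c_k = f^(k)(a)/k!.
[(u - 1)^0] = -7;  [(u - 1)^1] = -11;  [(u - 1)^2] = -9;  [(u - 1)^3] = -6;  [(u - 1)^4] = -2.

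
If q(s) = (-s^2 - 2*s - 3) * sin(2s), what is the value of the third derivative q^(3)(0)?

12

Multiply each power in the prefactor through the base expansion.
The coefficient of s^3 in the expansion is 2, so q′′′(0) = 3! * (2) = 12.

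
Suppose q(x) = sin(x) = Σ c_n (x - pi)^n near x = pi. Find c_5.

-1/120

q(pi) = 0
q′(pi) = -1
q′′(pi) = 0
q′′′(pi) = 1
q^(4)(pi) = 0
q^(5)(pi) = -1
So c_5 = q^(5)(pi)/5! = -1/120.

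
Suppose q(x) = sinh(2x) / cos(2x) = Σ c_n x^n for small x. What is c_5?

Invert the denominator's series and multiply.
q(0) = 0
q′(0) = 2
q′′(0) = 0
q′′′(0) = 32
q^(4)(0) = 0
q^(5)(0) = 1152

48/5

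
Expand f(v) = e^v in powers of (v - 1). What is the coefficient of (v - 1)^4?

c_4 = f^(4)(1)/4! = e/24.

e/24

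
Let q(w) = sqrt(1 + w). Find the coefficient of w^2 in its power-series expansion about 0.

q(0) = 1
q′(0) = 1/2
q′′(0) = -1/4
Dividing each by k! gives the coefficients c_0, ..., c_2.

-1/8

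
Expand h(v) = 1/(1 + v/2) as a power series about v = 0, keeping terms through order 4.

Differentiate repeatedly and evaluate at the center.

v^4/16 - v^3/8 + v^2/4 - v/2 + 1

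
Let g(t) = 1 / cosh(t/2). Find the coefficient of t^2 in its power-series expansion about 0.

Divide the numerator series by the denominator series (power-series long division).
g(0) = 1
g′(0) = 0
g′′(0) = -1/4

-1/8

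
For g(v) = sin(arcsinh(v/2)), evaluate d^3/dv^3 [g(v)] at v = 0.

-1/4

Compose series: expand the inner function first, then feed it into the outer expansion.
The coefficient of v^3 in the expansion is -1/24, so g′′′(0) = 3! * (-1/24) = -1/4.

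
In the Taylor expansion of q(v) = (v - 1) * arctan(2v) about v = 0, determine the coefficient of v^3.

Distribute the polynomial across the series and collect like powers.
[v^0] = 0;  [v^1] = -2;  [v^2] = 2;  [v^3] = 8/3.
So c_3 = q′′′(0)/3! = 8/3.

8/3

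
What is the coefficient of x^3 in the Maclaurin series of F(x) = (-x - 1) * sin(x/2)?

1/48

Multiply each power in the prefactor through the base expansion.
F(0) = 0
F′(0) = -1/2
F′′(0) = -1
F′′′(0) = 1/8
So c_3 = F′′′(0)/3! = 1/48.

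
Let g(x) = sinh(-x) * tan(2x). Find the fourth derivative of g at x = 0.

Write out both Maclaurin series and multiply, keeping only the needed powers.
From the series, [x^4] g = -3; multiply by 4! = 24 to get -72.

-72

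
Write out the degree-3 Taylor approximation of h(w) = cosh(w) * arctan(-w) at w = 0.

Take the Cauchy product of the two expansions.
h(0) = 0
h′(0) = -1
h′′(0) = 0
h′′′(0) = -1
Dividing each by k! gives the coefficients c_0, ..., c_3.

-w^3/6 - w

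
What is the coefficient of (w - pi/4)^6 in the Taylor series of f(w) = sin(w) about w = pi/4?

[(w - pi/4)^0] = sqrt(2)/2;  [(w - pi/4)^1] = sqrt(2)/2;  [(w - pi/4)^2] = -sqrt(2)/4;  [(w - pi/4)^3] = -sqrt(2)/12;  [(w - pi/4)^4] = sqrt(2)/48;  [(w - pi/4)^5] = sqrt(2)/240;  [(w - pi/4)^6] = -sqrt(2)/1440.
So c_6 = f^(6)(pi/4)/6! = -sqrt(2)/1440.

-sqrt(2)/1440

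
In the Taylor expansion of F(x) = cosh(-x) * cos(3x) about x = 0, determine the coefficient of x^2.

-4

Expand each factor separately, then convolve coefficients.
F(0) = 1
F′(0) = 0
F′′(0) = -8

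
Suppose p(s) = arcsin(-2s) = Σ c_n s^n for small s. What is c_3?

[s^0] = 0;  [s^1] = -2;  [s^2] = 0;  [s^3] = -4/3.

-4/3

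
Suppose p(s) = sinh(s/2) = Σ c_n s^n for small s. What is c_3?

p(0) = 0
p′(0) = 1/2
p′′(0) = 0
p′′′(0) = 1/8
Then c_k = p^(k)(0)/k! gives each Taylor coefficient.

1/48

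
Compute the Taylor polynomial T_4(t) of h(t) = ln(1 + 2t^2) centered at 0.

-2*t^4 + 2*t^2

h(0) = 0
h′(0) = 0
h′′(0) = 4
h′′′(0) = 0
h^(4)(0) = -48
The Taylor polynomial is Σ h^(k)(0)/k! · t^k.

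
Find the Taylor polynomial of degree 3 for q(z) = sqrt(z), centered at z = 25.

(z - 25)^3/50000 - (z - 25)^2/1000 + (z - 25)/10 + 5

q(25) = 5
q′(25) = 1/10
q′′(25) = -1/500
q′′′(25) = 3/25000
Then c_k = q^(k)(25)/k! gives each Taylor coefficient.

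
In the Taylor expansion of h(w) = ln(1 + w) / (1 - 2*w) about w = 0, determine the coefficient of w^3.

10/3

Multiply the numerator's expansion by the denominator's geometric series.
h(0) = 0
h′(0) = 1
h′′(0) = 3
h′′′(0) = 20
So c_3 = h′′′(0)/3! = 10/3.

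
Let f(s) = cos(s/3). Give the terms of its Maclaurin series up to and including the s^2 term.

1 - s^2/18

f(0) = 1
f′(0) = 0
f′′(0) = -1/9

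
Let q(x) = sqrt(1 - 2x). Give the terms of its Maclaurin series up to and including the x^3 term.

-x^3/2 - x^2/2 - x + 1

q(0) = 1
q′(0) = -1
q′′(0) = -1
q′′′(0) = -3
Then c_k = q^(k)(0)/k! gives each Taylor coefficient.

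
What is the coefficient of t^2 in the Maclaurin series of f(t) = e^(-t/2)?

1/8

c_2 = f′′(0)/2! = 1/8.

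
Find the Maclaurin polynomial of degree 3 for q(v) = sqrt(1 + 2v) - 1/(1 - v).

-v^3/2 - 3*v^2/2

Add the two expansions coefficient-wise.
q(0) = 0
q′(0) = 0
q′′(0) = -3
q′′′(0) = -3
The Taylor polynomial is Σ q^(k)(0)/k! · v^k.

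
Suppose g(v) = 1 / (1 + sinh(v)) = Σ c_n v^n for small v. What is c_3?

Write 1/(1+u) = 1 - u + u^2 - u^3 + ... and substitute the series for u.
g(0) = 1
g′(0) = -1
g′′(0) = 2
g′′′(0) = -7
The Taylor polynomial is Σ g^(k)(0)/k! · v^k.

-7/6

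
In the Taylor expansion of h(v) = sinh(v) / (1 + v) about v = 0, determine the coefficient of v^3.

7/6

Take the Cauchy product of the two expansions.
[v^0] = 0;  [v^1] = 1;  [v^2] = -1;  [v^3] = 7/6.
So c_3 = h′′′(0)/3! = 7/6.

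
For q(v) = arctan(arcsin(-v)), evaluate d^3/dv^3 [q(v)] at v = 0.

1

Substitute the inner expansion into the outer series and collect powers.
The coefficient of v^3 in the expansion is 1/6, so q′′′(0) = 3! * (1/6) = 1.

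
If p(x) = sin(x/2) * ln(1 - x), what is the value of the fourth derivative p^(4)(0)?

Multiply the two series term by term and collect like powers.
The coefficient of x^4 in the expansion is -7/48, so p^(4)(0) = 4! * (-7/48) = -7/2.

-7/2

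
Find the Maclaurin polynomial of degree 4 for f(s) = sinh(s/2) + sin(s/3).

Expand each term separately and add.
f(0) = 0
f′(0) = 5/6
f′′(0) = 0
f′′′(0) = 19/216
f^(4)(0) = 0

19*s^3/1296 + 5*s/6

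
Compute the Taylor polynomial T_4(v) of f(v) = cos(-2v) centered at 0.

2*v^4/3 - 2*v^2 + 1

Compute the successive derivatives at the expansion point and divide by k!.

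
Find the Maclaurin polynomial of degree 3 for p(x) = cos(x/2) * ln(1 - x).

Multiply the two series term by term and collect like powers.
p(0) = 0
p′(0) = -1
p′′(0) = -1
p′′′(0) = -5/4

-5*x^3/24 - x^2/2 - x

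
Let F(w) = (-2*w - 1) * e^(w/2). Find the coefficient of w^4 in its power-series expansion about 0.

Distribute the polynomial across the series and collect like powers.
[w^0] = -1;  [w^1] = -5/2;  [w^2] = -9/8;  [w^3] = -13/48;  [w^4] = -17/384.
So c_4 = F^(4)(0)/4! = -17/384.

-17/384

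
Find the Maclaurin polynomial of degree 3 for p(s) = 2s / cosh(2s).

-4*s^3 + 2*s

Write the quotient as an unknown series and match coefficients against numerator = denominator · series.
[s^0] = 0;  [s^1] = 2;  [s^2] = 0;  [s^3] = -4.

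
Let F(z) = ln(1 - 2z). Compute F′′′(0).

The coefficient of z^3 in the expansion is -8/3, so F′′′(0) = 3! * (-8/3) = -16.

-16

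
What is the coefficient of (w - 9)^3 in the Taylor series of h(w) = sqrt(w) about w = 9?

c_3 = h′′′(9)/3! = 1/3888.

1/3888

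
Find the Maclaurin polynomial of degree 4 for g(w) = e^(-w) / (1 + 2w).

211*w^4/8 - 79*w^3/6 + 13*w^2/2 - 3*w + 1

Take the Cauchy product of the two expansions.
[w^0] = 1;  [w^1] = -3;  [w^2] = 13/2;  [w^3] = -79/6;  [w^4] = 211/8.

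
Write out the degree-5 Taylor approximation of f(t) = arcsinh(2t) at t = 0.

Compute the successive derivatives at the expansion point and divide by k!.
f(0) = 0
f′(0) = 2
f′′(0) = 0
f′′′(0) = -8
f^(4)(0) = 0
f^(5)(0) = 288

12*t^5/5 - 4*t^3/3 + 2*t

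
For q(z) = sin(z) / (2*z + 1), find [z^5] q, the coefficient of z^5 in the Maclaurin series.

1841/120

Use 1/(1 - r) = Σ r^k on the denominator, then take the Cauchy product.
q(0) = 0
q′(0) = 1
q′′(0) = -4
q′′′(0) = 23
q^(4)(0) = -184
q^(5)(0) = 1841
The Taylor polynomial is Σ q^(k)(0)/k! · z^k.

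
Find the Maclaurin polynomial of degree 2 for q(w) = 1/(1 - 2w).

[w^0] = 1;  [w^1] = 2;  [w^2] = 4.

4*w^2 + 2*w + 1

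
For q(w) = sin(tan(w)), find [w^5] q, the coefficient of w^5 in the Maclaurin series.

-1/40

Let u equal the inner series; expand the outer function in u and truncate.
q(0) = 0
q′(0) = 1
q′′(0) = 0
q′′′(0) = 1
q^(4)(0) = 0
q^(5)(0) = -3
So c_5 = q^(5)(0)/5! = -1/40.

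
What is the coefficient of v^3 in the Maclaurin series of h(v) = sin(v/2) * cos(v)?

-13/48

Multiply the two series term by term and collect like powers.
[v^0] = 0;  [v^1] = 1/2;  [v^2] = 0;  [v^3] = -13/48.
So c_3 = h′′′(0)/3! = -13/48.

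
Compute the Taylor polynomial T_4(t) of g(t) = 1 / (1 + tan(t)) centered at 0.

5*t^4/3 - 4*t^3/3 + t^2 - t + 1

Write 1/(1+u) = 1 - u + u^2 - u^3 + ... and substitute the series for u.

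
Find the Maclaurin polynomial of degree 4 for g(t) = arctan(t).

g(0) = 0
g′(0) = 1
g′′(0) = 0
g′′′(0) = -2
g^(4)(0) = 0

-t^3/3 + t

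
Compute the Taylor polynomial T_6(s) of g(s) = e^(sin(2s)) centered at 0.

Plug the Maclaurin series of the inner function into that of the outer and collect terms.

-4*s^6/15 - 32*s^5/15 - 2*s^4 + 2*s^2 + 2*s + 1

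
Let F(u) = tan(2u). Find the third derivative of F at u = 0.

Use the known series and substitute for the argument.
From the series, [u^3] F = 8/3; multiply by 3! = 6 to get 16.

16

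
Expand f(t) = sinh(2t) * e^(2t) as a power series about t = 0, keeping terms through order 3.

16*t^3/3 + 4*t^2 + 2*t

Take the Cauchy product of the two expansions.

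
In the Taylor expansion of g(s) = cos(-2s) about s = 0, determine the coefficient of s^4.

2/3

Apply the Taylor formula c_k = f^(k)(a)/k!.
g(0) = 1
g′(0) = 0
g′′(0) = -4
g′′′(0) = 0
g^(4)(0) = 16
So c_4 = g^(4)(0)/4! = 2/3.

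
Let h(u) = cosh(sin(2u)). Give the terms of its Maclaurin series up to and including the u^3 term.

Substitute the inner expansion into the outer series and collect powers.

2*u^2 + 1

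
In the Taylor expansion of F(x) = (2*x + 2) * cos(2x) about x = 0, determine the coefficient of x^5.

4/3

Distribute the polynomial across the series and collect like powers.
F(0) = 2
F′(0) = 2
F′′(0) = -8
F′′′(0) = -24
F^(4)(0) = 32
F^(5)(0) = 160
So c_5 = F^(5)(0)/5! = 4/3.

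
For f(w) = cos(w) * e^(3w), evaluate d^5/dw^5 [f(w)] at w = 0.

Take the Cauchy product of the two expansions.
The coefficient of w^5 in the expansion is -1/10, so f^(5)(0) = 5! * (-1/10) = -12.

-12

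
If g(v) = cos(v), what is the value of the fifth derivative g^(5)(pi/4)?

Apply the Taylor formula c_k = f^(k)(a)/k!.
From the series, [(v - pi/4)^5] g = -sqrt(2)/240; multiply by 5! = 120 to get -sqrt(2)/2.

-sqrt(2)/2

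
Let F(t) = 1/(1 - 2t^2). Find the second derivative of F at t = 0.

4

From the series, [t^2] F = 2; multiply by 2! = 2 to get 4.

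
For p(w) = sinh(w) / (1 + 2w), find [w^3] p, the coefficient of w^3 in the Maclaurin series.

Multiply the two series term by term and collect like powers.
[w^0] = 0;  [w^1] = 1;  [w^2] = -2;  [w^3] = 25/6.

25/6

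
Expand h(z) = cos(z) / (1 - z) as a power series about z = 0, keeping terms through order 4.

13*z^4/24 + z^3/2 + z^2/2 + z + 1

Expand 1/(denominator) as a geometric series and multiply by the numerator's series.
h(0) = 1
h′(0) = 1
h′′(0) = 1
h′′′(0) = 3
h^(4)(0) = 13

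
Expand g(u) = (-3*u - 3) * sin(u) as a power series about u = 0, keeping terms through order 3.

u^3/2 - 3*u^2 - 3*u

Multiply each power in the prefactor through the base expansion.
g(0) = 0
g′(0) = -3
g′′(0) = -6
g′′′(0) = 3
Then c_k = g^(k)(0)/k! gives each Taylor coefficient.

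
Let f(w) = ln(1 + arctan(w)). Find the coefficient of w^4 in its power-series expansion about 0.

1/12

Let u equal the inner series; expand the outer function in u and truncate.
f(0) = 0
f′(0) = 1
f′′(0) = -1
f′′′(0) = 0
f^(4)(0) = 2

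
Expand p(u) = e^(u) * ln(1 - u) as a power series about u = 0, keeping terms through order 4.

-u^4 - 4*u^3/3 - 3*u^2/2 - u

Take the Cauchy product of the two expansions.
p(0) = 0
p′(0) = -1
p′′(0) = -3
p′′′(0) = -8
p^(4)(0) = -24
Dividing each by k! gives the coefficients c_0, ..., c_4.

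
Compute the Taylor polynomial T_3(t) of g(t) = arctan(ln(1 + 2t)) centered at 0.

-2*t^2 + 2*t

Substitute the inner expansion into the outer series and collect powers.
g(0) = 0
g′(0) = 2
g′′(0) = -4
g′′′(0) = 0
Then c_k = g^(k)(0)/k! gives each Taylor coefficient.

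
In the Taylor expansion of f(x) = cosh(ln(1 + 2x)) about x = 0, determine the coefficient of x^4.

Plug the Maclaurin series of the inner function into that of the outer and collect terms.

8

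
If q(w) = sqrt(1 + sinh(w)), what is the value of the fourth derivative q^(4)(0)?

-31/16

Let u equal the inner series; expand the outer function in u and truncate.
The coefficient of w^4 in the expansion is -31/384, so q^(4)(0) = 4! * (-31/384) = -31/16.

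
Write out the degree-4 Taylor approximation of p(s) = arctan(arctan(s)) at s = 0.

-2*s^3/3 + s

Plug the Maclaurin series of the inner function into that of the outer and collect terms.
[s^0] = 0;  [s^1] = 1;  [s^2] = 0;  [s^3] = -2/3;  [s^4] = 0.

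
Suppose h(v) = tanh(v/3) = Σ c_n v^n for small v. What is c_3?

[v^0] = 0;  [v^1] = 1/3;  [v^2] = 0;  [v^3] = -1/81.

-1/81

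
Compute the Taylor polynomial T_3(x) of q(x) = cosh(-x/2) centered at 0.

x^2/8 + 1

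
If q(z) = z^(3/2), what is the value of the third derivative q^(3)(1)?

The coefficient of (z - 1)^3 in the expansion is -1/16, so q′′′(1) = 3! * (-1/16) = -3/8.

-3/8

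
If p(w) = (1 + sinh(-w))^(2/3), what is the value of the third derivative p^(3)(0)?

-26/27

Plug the Maclaurin series of the inner function into that of the outer and collect terms.
The coefficient of w^3 in the expansion is -13/81, so p′′′(0) = 3! * (-13/81) = -26/27.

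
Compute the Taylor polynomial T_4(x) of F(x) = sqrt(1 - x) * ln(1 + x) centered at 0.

Expand each factor separately, then convolve coefficients.
F(0) = 0
F′(0) = 1
F′′(0) = -2
F′′′(0) = 11/4
F^(4)(0) = -10
Dividing each by k! gives the coefficients c_0, ..., c_4.

-5*x^4/12 + 11*x^3/24 - x^2 + x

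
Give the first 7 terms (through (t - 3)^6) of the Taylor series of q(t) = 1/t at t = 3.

Compute the successive derivatives at the expansion point and divide by k!.
q(3) = 1/3
q′(3) = -1/9
q′′(3) = 2/27
q′′′(3) = -2/27
q^(4)(3) = 8/81
q^(5)(3) = -40/243
q^(6)(3) = 80/243
The Taylor polynomial is Σ q^(k)(3)/k! · (t - 3)^k.

(t - 3)^6/2187 - (t - 3)^5/729 + (t - 3)^4/243 - (t - 3)^3/81 + (t - 3)^2/27 - (t - 3)/9 + 1/3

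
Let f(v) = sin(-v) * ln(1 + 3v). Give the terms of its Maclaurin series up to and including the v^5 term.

39*v^5/2 - 17*v^4/2 + 9*v^3/2 - 3*v^2

Take the Cauchy product of the two expansions.
[v^0] = 0;  [v^1] = 0;  [v^2] = -3;  [v^3] = 9/2;  [v^4] = -17/2;  [v^5] = 39/2.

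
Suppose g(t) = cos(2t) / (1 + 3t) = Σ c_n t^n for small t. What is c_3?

Take the Cauchy product of the two expansions.
g(0) = 1
g′(0) = -3
g′′(0) = 14
g′′′(0) = -126
So c_3 = g′′′(0)/3! = -21.

-21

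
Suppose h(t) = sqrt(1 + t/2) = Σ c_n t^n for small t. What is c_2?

Differentiate repeatedly and evaluate at the center.
h(0) = 1
h′(0) = 1/4
h′′(0) = -1/16
Dividing each by k! gives the coefficients c_0, ..., c_2.

-1/32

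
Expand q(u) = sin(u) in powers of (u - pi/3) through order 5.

(u - pi/3)^5/240 + sqrt(3)*(u - pi/3)^4/48 - (u - pi/3)^3/12 - sqrt(3)*(u - pi/3)^2/4 + (u - pi/3)/2 + sqrt(3)/2

q(pi/3) = sqrt(3)/2
q′(pi/3) = 1/2
q′′(pi/3) = -sqrt(3)/2
q′′′(pi/3) = -1/2
q^(4)(pi/3) = sqrt(3)/2
q^(5)(pi/3) = 1/2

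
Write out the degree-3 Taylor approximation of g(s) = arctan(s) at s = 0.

-s^3/3 + s

Differentiate repeatedly and evaluate at the center.
[s^0] = 0;  [s^1] = 1;  [s^2] = 0;  [s^3] = -1/3.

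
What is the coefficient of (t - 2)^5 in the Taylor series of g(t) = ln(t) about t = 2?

1/160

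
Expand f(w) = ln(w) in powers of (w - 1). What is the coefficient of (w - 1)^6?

-1/6

[(w - 1)^0] = 0;  [(w - 1)^1] = 1;  [(w - 1)^2] = -1/2;  [(w - 1)^3] = 1/3;  [(w - 1)^4] = -1/4;  [(w - 1)^5] = 1/5;  [(w - 1)^6] = -1/6.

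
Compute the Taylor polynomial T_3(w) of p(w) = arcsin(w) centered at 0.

Use the known series and substitute for the argument.
[w^0] = 0;  [w^1] = 1;  [w^2] = 0;  [w^3] = 1/6.

w^3/6 + w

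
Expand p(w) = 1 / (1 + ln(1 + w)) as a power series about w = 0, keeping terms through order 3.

-7*w^3/3 + 3*w^2/2 - w + 1

Expand as Σ (-1)^k u^k with u equal to the inner function's series.
[w^0] = 1;  [w^1] = -1;  [w^2] = 3/2;  [w^3] = -7/3.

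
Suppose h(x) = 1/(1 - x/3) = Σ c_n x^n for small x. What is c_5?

h(0) = 1
h′(0) = 1/3
h′′(0) = 2/9
h′′′(0) = 2/9
h^(4)(0) = 8/27
h^(5)(0) = 40/81
Dividing each by k! gives the coefficients c_0, ..., c_5.

1/243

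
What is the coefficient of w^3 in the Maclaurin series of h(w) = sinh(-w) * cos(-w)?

Take the Cauchy product of the two expansions.
h(0) = 0
h′(0) = -1
h′′(0) = 0
h′′′(0) = 2
Dividing each by k! gives the coefficients c_0, ..., c_3.

1/3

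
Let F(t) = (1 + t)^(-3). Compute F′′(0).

The coefficient of t^2 in the expansion is 6, so F′′(0) = 2! * (6) = 12.

12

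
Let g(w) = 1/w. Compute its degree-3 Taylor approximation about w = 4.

-(w - 4)^3/256 + (w - 4)^2/64 - (w - 4)/16 + 1/4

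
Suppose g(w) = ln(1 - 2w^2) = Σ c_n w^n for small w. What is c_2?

Apply the Taylor formula c_k = f^(k)(a)/k!.
g(0) = 0
g′(0) = 0
g′′(0) = -4

-2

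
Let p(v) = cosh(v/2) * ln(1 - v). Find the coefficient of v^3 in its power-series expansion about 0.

Expand each factor separately, then convolve coefficients.
[v^0] = 0;  [v^1] = -1;  [v^2] = -1/2;  [v^3] = -11/24.
So c_3 = p′′′(0)/3! = -11/24.

-11/24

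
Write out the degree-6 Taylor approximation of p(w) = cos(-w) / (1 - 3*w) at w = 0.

495989*w^6/720 + 1837*w^5/8 + 1837*w^4/24 + 51*w^3/2 + 17*w^2/2 + 3*w + 1

Use 1/(1 - r) = Σ r^k on the denominator, then take the Cauchy product.
[w^0] = 1;  [w^1] = 3;  [w^2] = 17/2;  [w^3] = 51/2;  [w^4] = 1837/24;  [w^5] = 1837/8;  [w^6] = 495989/720.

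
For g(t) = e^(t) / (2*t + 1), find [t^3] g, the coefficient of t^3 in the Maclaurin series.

Use 1/(1 - r) = Σ r^k on the denominator, then take the Cauchy product.
[t^0] = 1;  [t^1] = -1;  [t^2] = 5/2;  [t^3] = -29/6.

-29/6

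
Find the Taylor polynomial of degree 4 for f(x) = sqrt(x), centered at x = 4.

-5*(x - 4)^4/16384 + (x - 4)^3/512 - (x - 4)^2/64 + (x - 4)/4 + 2

f(4) = 2
f′(4) = 1/4
f′′(4) = -1/32
f′′′(4) = 3/256
f^(4)(4) = -15/2048
The Taylor polynomial is Σ f^(k)(4)/k! · (x - 4)^k.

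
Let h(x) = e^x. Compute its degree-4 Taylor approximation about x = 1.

e*(x - 1)^4/24 + e*(x - 1)^3/6 + e*(x - 1)^2/2 + e*(x - 1) + e

Use the known series and substitute for the argument.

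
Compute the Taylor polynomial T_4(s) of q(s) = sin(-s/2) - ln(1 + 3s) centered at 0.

Expand each term separately and add.
q(0) = 0
q′(0) = -7/2
q′′(0) = 9
q′′′(0) = -431/8
q^(4)(0) = 486
The Taylor polynomial is Σ q^(k)(0)/k! · s^k.

81*s^4/4 - 431*s^3/48 + 9*s^2/2 - 7*s/2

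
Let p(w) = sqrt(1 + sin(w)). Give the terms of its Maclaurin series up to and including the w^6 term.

Substitute the inner expansion into the outer series and collect powers.
[w^0] = 1;  [w^1] = 1/2;  [w^2] = -1/8;  [w^3] = -1/48;  [w^4] = 1/384;  [w^5] = 1/3840;  [w^6] = -1/46080.

-w^6/46080 + w^5/3840 + w^4/384 - w^3/48 - w^2/8 + w/2 + 1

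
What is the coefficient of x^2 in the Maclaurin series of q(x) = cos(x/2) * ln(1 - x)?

-1/2

Take the Cauchy product of the two expansions.
q(0) = 0
q′(0) = -1
q′′(0) = -1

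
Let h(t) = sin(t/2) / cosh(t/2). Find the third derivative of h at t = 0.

-1/2

Write the quotient as an unknown series and match coefficients against numerator = denominator · series.
The coefficient of t^3 in the expansion is -1/12, so h′′′(0) = 3! * (-1/12) = -1/2.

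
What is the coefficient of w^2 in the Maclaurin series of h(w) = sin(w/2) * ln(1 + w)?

1/2

Write out both Maclaurin series and multiply, keeping only the needed powers.
h(0) = 0
h′(0) = 0
h′′(0) = 1
So c_2 = h′′(0)/2! = 1/2.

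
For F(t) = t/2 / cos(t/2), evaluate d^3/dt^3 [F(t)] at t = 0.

Invert the denominator's series and multiply.
The coefficient of t^3 in the expansion is 1/16, so F′′′(0) = 3! * (1/16) = 3/8.

3/8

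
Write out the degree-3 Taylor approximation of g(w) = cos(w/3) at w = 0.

1 - w^2/18

[w^0] = 1;  [w^1] = 0;  [w^2] = -1/18;  [w^3] = 0.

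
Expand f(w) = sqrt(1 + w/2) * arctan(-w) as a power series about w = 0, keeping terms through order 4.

29*w^4/384 + 35*w^3/96 - w^2/4 - w

Expand each factor separately, then convolve coefficients.
[w^0] = 0;  [w^1] = -1;  [w^2] = -1/4;  [w^3] = 35/96;  [w^4] = 29/384.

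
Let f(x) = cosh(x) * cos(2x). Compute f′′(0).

-3

Expand each factor separately, then convolve coefficients.
The coefficient of x^2 in the expansion is -3/2, so f′′(0) = 2! * (-3/2) = -3.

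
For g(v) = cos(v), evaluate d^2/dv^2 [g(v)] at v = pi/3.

-1/2

From the series, [(v - pi/3)^2] g = -1/4; multiply by 2! = 2 to get -1/2.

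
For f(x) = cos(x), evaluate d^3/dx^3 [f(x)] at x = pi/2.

The coefficient of (x - pi/2)^3 in the expansion is 1/6, so f′′′(pi/2) = 3! * (1/6) = 1.

1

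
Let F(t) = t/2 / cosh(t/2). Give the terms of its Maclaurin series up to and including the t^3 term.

-t^3/16 + t/2

Invert the denominator's series and multiply.
F(0) = 0
F′(0) = 1/2
F′′(0) = 0
F′′′(0) = -3/8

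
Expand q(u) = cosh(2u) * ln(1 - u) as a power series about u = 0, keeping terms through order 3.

-7*u^3/3 - u^2/2 - u

Expand each factor separately, then convolve coefficients.
q(0) = 0
q′(0) = -1
q′′(0) = -1
q′′′(0) = -14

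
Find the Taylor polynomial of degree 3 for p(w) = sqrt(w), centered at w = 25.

p(25) = 5
p′(25) = 1/10
p′′(25) = -1/500
p′′′(25) = 3/25000

(w - 25)^3/50000 - (w - 25)^2/1000 + (w - 25)/10 + 5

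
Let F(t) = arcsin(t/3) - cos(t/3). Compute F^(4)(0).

-1/81

Add the two expansions coefficient-wise.
From the series, [t^4] F = -1/1944; multiply by 4! = 24 to get -1/81.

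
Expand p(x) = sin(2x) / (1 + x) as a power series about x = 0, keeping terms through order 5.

Write out both Maclaurin series and multiply, keeping only the needed powers.

14*x^5/15 - 2*x^4/3 + 2*x^3/3 - 2*x^2 + 2*x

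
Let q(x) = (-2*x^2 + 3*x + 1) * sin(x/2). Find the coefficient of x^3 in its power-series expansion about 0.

Distribute the polynomial across the series and collect like powers.
[x^0] = 0;  [x^1] = 1/2;  [x^2] = 3/2;  [x^3] = -49/48.

-49/48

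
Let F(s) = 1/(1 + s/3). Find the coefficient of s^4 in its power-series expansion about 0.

1/81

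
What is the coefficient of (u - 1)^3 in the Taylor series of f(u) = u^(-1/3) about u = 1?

Apply the Taylor formula c_k = f^(k)(a)/k!.
f(1) = 1
f′(1) = -1/3
f′′(1) = 4/9
f′′′(1) = -28/27
The Taylor polynomial is Σ f^(k)(1)/k! · (u - 1)^k.

-14/81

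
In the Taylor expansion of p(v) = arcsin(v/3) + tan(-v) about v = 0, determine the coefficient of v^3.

-53/162

Add the two expansions coefficient-wise.
p(0) = 0
p′(0) = -2/3
p′′(0) = 0
p′′′(0) = -53/27
So c_3 = p′′′(0)/3! = -53/162.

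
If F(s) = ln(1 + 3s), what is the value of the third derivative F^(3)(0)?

Use the known series and substitute for the argument.
The coefficient of s^3 in the expansion is 9, so F′′′(0) = 3! * (9) = 54.

54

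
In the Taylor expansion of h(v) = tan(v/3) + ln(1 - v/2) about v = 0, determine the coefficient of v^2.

-1/8

Combine the two series term by term.
[v^0] = 0;  [v^1] = -1/6;  [v^2] = -1/8.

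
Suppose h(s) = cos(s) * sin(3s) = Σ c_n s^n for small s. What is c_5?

22/5

Expand each factor separately, then convolve coefficients.
h(0) = 0
h′(0) = 3
h′′(0) = 0
h′′′(0) = -36
h^(4)(0) = 0
h^(5)(0) = 528
Dividing each by k! gives the coefficients c_0, ..., c_5.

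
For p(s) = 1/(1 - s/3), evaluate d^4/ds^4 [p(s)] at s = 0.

8/27

From the series, [s^4] p = 1/81; multiply by 4! = 24 to get 8/27.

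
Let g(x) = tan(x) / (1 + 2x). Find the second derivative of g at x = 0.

Multiply the two series term by term and collect like powers.
The coefficient of x^2 in the expansion is -2, so g′′(0) = 2! * (-2) = -4.

-4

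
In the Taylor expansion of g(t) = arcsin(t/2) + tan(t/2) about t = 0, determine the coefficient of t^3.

1/16

Expand each term separately and add.
g(0) = 0
g′(0) = 1
g′′(0) = 0
g′′′(0) = 3/8
So c_3 = g′′′(0)/3! = 1/16.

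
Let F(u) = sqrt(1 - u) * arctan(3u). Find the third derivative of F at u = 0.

Write out both Maclaurin series and multiply, keeping only the needed powers.
The coefficient of u^3 in the expansion is -75/8, so F′′′(0) = 3! * (-75/8) = -225/4.

-225/4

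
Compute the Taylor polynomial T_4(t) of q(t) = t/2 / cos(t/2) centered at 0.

Divide the numerator series by the denominator series (power-series long division).
q(0) = 0
q′(0) = 1/2
q′′(0) = 0
q′′′(0) = 3/8
q^(4)(0) = 0

t^3/16 + t/2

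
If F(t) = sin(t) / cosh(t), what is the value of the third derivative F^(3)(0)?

-4

Divide the numerator series by the denominator series (power-series long division).
From the series, [t^3] F = -2/3; multiply by 3! = 6 to get -4.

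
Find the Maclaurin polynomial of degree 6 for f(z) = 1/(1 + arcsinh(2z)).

Compose series: expand the inner function first, then feed it into the outer expansion.
[z^0] = 1;  [z^1] = -2;  [z^2] = 4;  [z^3] = -20/3;  [z^4] = 32/3;  [z^5] = -92/5;  [z^6] = 1472/45.

1472*z^6/45 - 92*z^5/5 + 32*z^4/3 - 20*z^3/3 + 4*z^2 - 2*z + 1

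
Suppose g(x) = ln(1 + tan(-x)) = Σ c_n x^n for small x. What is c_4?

Let u equal the inner series; expand the outer function in u and truncate.
[x^0] = 0;  [x^1] = -1;  [x^2] = -1/2;  [x^3] = -2/3;  [x^4] = -7/12.

-7/12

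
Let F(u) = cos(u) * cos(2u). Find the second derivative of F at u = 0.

Take the Cauchy product of the two expansions.
From the series, [u^2] F = -5/2; multiply by 2! = 2 to get -5.

-5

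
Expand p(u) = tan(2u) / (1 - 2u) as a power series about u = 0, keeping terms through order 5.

Take the Cauchy product of the two expansions.
[u^0] = 0;  [u^1] = 2;  [u^2] = 4;  [u^3] = 32/3;  [u^4] = 64/3;  [u^5] = 704/15.

704*u^5/15 + 64*u^4/3 + 32*u^3/3 + 4*u^2 + 2*u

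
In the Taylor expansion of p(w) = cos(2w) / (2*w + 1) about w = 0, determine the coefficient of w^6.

Expand 1/(denominator) as a geometric series and multiply by the numerator's series.
[w^0] = 1;  [w^1] = -2;  [w^2] = 2;  [w^3] = -4;  [w^4] = 26/3;  [w^5] = -52/3;  [w^6] = 1556/45.
So c_6 = p^(6)(0)/6! = 1556/45.

1556/45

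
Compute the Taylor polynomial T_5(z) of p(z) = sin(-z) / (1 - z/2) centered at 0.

-7*z^5/240 - z^4/24 - z^3/12 - z^2/2 - z

Expand each factor separately, then convolve coefficients.
p(0) = 0
p′(0) = -1
p′′(0) = -1
p′′′(0) = -1/2
p^(4)(0) = -1
p^(5)(0) = -7/2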